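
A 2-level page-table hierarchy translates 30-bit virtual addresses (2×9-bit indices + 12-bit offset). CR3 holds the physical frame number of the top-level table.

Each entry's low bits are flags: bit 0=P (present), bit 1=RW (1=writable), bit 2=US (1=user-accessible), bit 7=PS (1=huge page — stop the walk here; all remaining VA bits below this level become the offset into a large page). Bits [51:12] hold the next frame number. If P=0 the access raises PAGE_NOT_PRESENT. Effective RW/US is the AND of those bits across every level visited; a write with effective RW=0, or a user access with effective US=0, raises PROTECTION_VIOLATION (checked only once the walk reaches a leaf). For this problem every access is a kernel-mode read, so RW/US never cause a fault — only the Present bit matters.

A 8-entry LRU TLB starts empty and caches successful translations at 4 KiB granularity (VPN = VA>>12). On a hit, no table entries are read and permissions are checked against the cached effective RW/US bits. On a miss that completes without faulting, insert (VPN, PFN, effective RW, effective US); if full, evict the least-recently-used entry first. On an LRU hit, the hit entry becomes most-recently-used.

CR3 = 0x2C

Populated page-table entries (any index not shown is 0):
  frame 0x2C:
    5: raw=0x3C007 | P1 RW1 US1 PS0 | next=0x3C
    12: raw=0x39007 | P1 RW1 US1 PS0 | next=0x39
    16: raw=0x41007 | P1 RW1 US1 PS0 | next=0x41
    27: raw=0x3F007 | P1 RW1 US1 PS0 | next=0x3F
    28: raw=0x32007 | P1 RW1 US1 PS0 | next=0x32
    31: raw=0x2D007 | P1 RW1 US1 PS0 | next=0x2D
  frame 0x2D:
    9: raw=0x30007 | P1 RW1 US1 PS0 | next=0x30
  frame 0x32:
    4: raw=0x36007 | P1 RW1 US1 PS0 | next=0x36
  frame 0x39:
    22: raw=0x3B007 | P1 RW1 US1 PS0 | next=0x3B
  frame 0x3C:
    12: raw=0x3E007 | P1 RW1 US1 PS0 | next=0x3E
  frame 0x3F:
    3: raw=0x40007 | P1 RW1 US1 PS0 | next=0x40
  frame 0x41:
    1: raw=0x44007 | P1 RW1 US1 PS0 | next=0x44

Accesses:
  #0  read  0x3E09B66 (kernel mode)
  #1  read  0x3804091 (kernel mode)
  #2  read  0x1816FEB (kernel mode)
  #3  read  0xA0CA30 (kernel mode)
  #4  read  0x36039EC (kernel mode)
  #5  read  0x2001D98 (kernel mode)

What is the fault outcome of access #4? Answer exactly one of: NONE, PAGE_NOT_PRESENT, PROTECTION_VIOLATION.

Trace:
#0 VA=0x3E09B66 (r,kernel):
  L0 @0x2C[31] → 0x2D007  P=1,RW=1,US=1,PS=0
  L1 @0x2D[9] → 0x30007  P=1,RW=1,US=1,PS=0
  → PA=0x30B66  (2 entries read)
#1 VA=0x3804091 (r,kernel):
  L0 @0x2C[28] → 0x32007  P=1,RW=1,US=1,PS=0
  L1 @0x32[4] → 0x36007  P=1,RW=1,US=1,PS=0
  → PA=0x36091  (2 entries read)
#2 VA=0x1816FEB (r,kernel):
  L0 @0x2C[12] → 0x39007  P=1,RW=1,US=1,PS=0
  L1 @0x39[22] → 0x3B007  P=1,RW=1,US=1,PS=0
  → PA=0x3BFEB  (2 entries read)
#3 VA=0xA0CA30 (r,kernel):
  L0 @0x2C[5] → 0x3C007  P=1,RW=1,US=1,PS=0
  L1 @0x3C[12] → 0x3E007  P=1,RW=1,US=1,PS=0
  → PA=0x3EA30  (2 entries read)
#4 VA=0x36039EC (r,kernel):
  L0 @0x2C[27] → 0x3F007  P=1,RW=1,US=1,PS=0
  L1 @0x3F[3] → 0x40007  P=1,RW=1,US=1,PS=0
  → PA=0x409EC  (2 entries read)
#5 VA=0x2001D98 (r,kernel):
  L0 @0x2C[16] → 0x41007  P=1,RW=1,US=1,PS=0
  L1 @0x41[1] → 0x44007  P=1,RW=1,US=1,PS=0
  → PA=0x44D98  (2 entries read)

Access #4 fault: NONE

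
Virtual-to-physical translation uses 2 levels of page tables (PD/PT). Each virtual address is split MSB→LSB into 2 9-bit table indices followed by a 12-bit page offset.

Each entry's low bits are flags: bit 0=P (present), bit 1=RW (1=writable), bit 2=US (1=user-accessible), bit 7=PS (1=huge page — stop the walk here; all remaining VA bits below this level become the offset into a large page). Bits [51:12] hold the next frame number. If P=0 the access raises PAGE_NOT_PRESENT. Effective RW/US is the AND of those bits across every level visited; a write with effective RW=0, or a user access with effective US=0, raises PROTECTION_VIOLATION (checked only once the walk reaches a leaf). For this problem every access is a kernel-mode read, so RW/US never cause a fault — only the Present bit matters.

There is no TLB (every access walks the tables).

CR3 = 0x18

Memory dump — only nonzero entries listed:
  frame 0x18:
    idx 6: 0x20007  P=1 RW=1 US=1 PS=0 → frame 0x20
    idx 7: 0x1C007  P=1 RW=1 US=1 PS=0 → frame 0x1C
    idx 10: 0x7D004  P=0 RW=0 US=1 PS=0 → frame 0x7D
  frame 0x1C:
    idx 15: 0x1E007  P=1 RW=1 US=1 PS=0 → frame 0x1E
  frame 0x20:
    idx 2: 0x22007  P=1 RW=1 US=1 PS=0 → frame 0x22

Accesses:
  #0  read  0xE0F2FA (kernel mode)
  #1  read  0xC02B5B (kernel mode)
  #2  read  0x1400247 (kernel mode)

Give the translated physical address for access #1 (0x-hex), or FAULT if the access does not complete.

Trace:
#0 VA=0xE0F2FA (r,kernel):
  L0 @0x18[7] → 0x1C007  P=1,RW=1,US=1,PS=0
  L1 @0x1C[15] → 0x1E007  P=1,RW=1,US=1,PS=0
  → PA=0x1E2FA  (2 entries read)
#1 VA=0xC02B5B (r,kernel):
  L0 @0x18[6] → 0x20007  P=1,RW=1,US=1,PS=0
  L1 @0x20[2] → 0x22007  P=1,RW=1,US=1,PS=0
  → PA=0x22B5B  (2 entries read)
#2 VA=0x1400247 (r,kernel):
  L0 @0x18[10] → 0x7D004  P=0,RW=0,US=1,PS=0
  ✗ PAGE_NOT_PRESENT  [1 reads]

Access #1 PA: 0x22B5B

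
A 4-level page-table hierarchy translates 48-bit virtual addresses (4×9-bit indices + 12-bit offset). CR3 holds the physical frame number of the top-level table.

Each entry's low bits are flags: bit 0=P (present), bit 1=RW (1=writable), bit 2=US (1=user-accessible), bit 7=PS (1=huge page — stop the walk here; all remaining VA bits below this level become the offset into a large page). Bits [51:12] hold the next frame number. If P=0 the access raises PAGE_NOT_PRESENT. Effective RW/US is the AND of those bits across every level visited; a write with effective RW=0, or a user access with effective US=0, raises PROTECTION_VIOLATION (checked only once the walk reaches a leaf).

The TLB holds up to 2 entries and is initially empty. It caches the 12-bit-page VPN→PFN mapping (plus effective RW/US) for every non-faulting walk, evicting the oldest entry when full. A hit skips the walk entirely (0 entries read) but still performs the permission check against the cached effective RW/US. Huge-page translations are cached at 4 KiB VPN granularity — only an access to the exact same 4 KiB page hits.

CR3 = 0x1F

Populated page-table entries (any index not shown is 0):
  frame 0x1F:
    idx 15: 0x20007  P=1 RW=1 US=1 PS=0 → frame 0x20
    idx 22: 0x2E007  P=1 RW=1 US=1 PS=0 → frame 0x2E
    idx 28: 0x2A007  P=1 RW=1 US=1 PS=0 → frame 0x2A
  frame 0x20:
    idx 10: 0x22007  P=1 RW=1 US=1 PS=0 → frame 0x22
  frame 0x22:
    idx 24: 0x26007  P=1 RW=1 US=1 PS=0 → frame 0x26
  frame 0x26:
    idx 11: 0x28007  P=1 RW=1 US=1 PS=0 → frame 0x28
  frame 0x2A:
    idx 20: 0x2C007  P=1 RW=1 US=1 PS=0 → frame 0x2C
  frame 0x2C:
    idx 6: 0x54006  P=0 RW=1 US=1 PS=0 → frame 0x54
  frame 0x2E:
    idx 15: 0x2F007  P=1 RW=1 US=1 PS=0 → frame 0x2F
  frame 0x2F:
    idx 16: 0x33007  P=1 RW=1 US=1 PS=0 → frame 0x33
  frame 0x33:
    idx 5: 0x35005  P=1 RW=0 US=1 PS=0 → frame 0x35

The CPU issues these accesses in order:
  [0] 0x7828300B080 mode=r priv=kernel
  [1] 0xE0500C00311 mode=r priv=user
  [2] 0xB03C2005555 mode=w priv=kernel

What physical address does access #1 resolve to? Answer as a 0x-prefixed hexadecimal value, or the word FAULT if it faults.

Trace:
#0 VA=0x7828300B080 (r,kernel):
  L0: frame=0x1F idx=15 entry=0x20007 [P=1 RW=1 US=1 PS=0]
  L1: frame=0x20 idx=10 entry=0x22007 [P=1 RW=1 US=1 PS=0]
  L2: frame=0x22 idx=24 entry=0x26007 [P=1 RW=1 US=1 PS=0]
  L3: frame=0x26 idx=11 entry=0x28007 [P=1 RW=1 US=1 PS=0]
  ⇒ phys 0x28080  [4 reads]
#1 VA=0xE0500C00311 (r,user):
  L0: frame=0x1F idx=28 entry=0x2A007 [P=1 RW=1 US=1 PS=0]
  L1: frame=0x2A idx=20 entry=0x2C007 [P=1 RW=1 US=1 PS=0]
  L2: frame=0x2C idx=6 entry=0x54006 [P=0 RW=1 US=1 PS=0]
  → PAGE_NOT_PRESENT  (3 entries read)
#2 VA=0xB03C2005555 (w,kernel):
  L0: frame=0x1F idx=22 entry=0x2E007 [P=1 RW=1 US=1 PS=0]
  L1: frame=0x2E idx=15 entry=0x2F007 [P=1 RW=1 US=1 PS=0]
  L2: frame=0x2F idx=16 entry=0x33007 [P=1 RW=1 US=1 PS=0]
  L3: frame=0x33 idx=5 entry=0x35005 [P=1 RW=0 US=1 PS=0]
  → PROTECTION_VIOLATION  (4 entries read)

Access #1 PA: FAULT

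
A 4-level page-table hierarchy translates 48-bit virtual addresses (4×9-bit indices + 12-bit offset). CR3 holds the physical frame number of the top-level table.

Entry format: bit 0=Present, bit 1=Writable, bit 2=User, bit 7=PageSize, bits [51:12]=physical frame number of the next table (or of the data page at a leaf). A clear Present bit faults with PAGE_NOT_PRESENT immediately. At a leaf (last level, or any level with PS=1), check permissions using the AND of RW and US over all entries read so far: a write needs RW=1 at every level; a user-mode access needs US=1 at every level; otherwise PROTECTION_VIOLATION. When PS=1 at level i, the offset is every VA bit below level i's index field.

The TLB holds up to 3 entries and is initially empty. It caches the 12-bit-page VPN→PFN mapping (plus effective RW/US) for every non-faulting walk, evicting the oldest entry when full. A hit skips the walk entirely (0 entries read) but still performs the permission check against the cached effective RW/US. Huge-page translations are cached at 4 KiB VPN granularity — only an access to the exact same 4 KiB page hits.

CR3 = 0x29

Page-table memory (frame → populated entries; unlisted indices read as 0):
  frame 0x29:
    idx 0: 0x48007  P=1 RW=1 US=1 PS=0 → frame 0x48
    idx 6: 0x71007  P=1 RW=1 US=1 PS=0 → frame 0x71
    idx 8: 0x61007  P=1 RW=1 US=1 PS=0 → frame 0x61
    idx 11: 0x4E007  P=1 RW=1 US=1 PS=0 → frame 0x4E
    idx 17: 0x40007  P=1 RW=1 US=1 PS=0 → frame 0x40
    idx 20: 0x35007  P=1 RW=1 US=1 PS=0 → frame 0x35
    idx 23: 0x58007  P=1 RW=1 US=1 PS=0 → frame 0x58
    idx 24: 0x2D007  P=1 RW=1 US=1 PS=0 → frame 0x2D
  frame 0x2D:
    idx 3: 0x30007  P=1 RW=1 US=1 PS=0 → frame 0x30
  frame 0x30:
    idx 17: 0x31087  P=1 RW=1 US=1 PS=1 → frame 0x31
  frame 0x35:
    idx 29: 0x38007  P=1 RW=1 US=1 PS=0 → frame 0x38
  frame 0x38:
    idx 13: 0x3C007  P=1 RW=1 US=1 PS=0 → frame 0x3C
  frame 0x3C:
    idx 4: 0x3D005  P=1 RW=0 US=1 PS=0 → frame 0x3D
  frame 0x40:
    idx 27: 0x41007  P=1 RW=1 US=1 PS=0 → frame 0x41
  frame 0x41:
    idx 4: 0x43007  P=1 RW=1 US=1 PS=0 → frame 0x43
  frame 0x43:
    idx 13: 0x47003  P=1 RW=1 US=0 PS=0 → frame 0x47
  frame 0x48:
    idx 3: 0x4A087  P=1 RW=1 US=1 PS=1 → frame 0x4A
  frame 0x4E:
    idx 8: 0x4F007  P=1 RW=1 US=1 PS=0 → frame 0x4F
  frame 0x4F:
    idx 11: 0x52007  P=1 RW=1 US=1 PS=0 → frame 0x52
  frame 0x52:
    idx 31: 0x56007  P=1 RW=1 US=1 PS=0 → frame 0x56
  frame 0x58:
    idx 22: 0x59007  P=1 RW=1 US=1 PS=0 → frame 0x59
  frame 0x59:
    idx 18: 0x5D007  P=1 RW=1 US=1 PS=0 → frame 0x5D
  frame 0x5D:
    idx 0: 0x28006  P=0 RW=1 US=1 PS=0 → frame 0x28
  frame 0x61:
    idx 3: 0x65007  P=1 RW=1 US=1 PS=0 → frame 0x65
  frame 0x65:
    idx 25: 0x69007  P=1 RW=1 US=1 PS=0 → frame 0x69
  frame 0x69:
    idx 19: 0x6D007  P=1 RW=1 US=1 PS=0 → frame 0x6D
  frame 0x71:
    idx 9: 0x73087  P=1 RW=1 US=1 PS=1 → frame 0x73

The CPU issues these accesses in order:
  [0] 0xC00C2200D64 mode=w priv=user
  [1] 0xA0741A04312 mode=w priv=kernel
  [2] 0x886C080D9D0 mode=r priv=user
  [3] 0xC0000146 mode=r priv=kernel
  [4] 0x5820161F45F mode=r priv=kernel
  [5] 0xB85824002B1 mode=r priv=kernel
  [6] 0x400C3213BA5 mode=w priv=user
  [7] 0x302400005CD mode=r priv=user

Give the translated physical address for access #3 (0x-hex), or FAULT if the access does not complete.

Per-access translation:
#0 VA=0xC00C2200D64 (w,user):
  L0 @0x29[24] → 0x2D007  P=1,RW=1,US=1,PS=0
  L1 @0x2D[3] → 0x30007  P=1,RW=1,US=1,PS=0
  L2 @0x30[17] → 0x31087  P=1,RW=1,US=1,PS=1
  ✓ 0x31D64 (huge @L2)  — 3 lookups
#1 VA=0xA0741A04312 (w,kernel):
  L0 @0x29[20] → 0x35007  P=1,RW=1,US=1,PS=0
  L1 @0x35[29] → 0x38007  P=1,RW=1,US=1,PS=0
  L2 @0x38[13] → 0x3C007  P=1,RW=1,US=1,PS=0
  L3 @0x3C[4] → 0x3D005  P=1,RW=0,US=1,PS=0
  ⇒ fault: PROTECTION_VIOLATION  — 4 lookups
#2 VA=0x886C080D9D0 (r,user):
  L0 @0x29[17] → 0x40007  P=1,RW=1,US=1,PS=0
  L1 @0x40[27] → 0x41007  P=1,RW=1,US=1,PS=0
  L2 @0x41[4] → 0x43007  P=1,RW=1,US=1,PS=0
  L3 @0x43[13] → 0x47003  P=1,RW=1,US=0,PS=0
  ⇒ fault: PROTECTION_VIOLATION  — 4 lookups
#3 VA=0xC0000146 (r,kernel):
  L0 @0x29[0] → 0x48007  P=1,RW=1,US=1,PS=0
  L1 @0x48[3] → 0x4A087  P=1,RW=1,US=1,PS=1
  ✓ 0x4A146 (huge @L1)  — 2 lookups
#4 VA=0x5820161F45F (r,kernel):
  L0 @0x29[11] → 0x4E007  P=1,RW=1,US=1,PS=0
  L1 @0x4E[8] → 0x4F007  P=1,RW=1,US=1,PS=0
  L2 @0x4F[11] → 0x52007  P=1,RW=1,US=1,PS=0
  L3 @0x52[31] → 0x56007  P=1,RW=1,US=1,PS=0
  ✓ 0x5645F  — 4 lookups
#5 VA=0xB85824002B1 (r,kernel):
  L0 @0x29[23] → 0x58007  P=1,RW=1,US=1,PS=0
  L1 @0x58[22] → 0x59007  P=1,RW=1,US=1,PS=0
  L2 @0x59[18] → 0x5D007  P=1,RW=1,US=1,PS=0
  L3 @0x5D[0] → 0x28006  P=0,RW=1,US=1,PS=0
  ⇒ fault: PAGE_NOT_PRESENT  — 4 lookups
#6 VA=0x400C3213BA5 (w,user):
  L0 @0x29[8] → 0x61007  P=1,RW=1,US=1,PS=0
  L1 @0x61[3] → 0x65007  P=1,RW=1,US=1,PS=0
  L2 @0x65[25] → 0x69007  P=1,RW=1,US=1,PS=0
  L3 @0x69[19] → 0x6D007  P=1,RW=1,US=1,PS=0
  ✓ 0x6DBA5  — 4 lookups
#7 VA=0x302400005CD (r,user):
  L0 @0x29[6] → 0x71007  P=1,RW=1,US=1,PS=0
  L1 @0x71[9] → 0x73087  P=1,RW=1,US=1,PS=1
  ✓ 0x735CD (huge @L1)  — 2 lookups

Access #3 PA: 0x4A146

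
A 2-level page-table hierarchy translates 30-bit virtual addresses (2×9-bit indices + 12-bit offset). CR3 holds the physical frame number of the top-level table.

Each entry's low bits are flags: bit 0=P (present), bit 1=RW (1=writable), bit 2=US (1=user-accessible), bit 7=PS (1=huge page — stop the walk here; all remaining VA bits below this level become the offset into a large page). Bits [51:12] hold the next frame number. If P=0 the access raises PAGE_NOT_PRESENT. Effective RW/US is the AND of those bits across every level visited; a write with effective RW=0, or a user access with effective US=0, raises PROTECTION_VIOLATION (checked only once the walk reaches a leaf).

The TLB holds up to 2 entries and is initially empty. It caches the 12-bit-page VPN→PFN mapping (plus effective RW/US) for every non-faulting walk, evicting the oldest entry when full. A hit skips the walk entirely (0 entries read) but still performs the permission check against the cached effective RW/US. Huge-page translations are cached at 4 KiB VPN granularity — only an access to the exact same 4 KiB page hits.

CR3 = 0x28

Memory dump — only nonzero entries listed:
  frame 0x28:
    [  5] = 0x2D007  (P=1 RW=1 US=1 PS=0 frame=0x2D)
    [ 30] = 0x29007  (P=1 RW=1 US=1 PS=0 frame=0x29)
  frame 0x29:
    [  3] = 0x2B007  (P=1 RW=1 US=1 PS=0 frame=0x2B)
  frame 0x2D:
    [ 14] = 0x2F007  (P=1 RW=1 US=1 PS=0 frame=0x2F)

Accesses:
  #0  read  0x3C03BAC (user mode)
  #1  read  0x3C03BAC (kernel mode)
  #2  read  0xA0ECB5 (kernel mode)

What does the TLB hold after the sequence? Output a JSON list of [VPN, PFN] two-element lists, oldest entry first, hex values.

Per-access translation:
#0 VA=0x3C03BAC (r,user):
  L0: frame=0x28 idx=30 entry=0x29007 [P=1 RW=1 US=1 PS=0]
  L1: frame=0x29 idx=3 entry=0x2B007 [P=1 RW=1 US=1 PS=0]
  ✓ 0x2BBAC  — 2 lookups
#1 VA=0x3C03BAC (r,kernel):
  TLB hit vpn=0x3C03 → PA=0x2BBAC
#2 VA=0xA0ECB5 (r,kernel):
  L0: frame=0x28 idx=5 entry=0x2D007 [P=1 RW=1 US=1 PS=0]
  L1: frame=0x2D idx=14 entry=0x2F007 [P=1 RW=1 US=1 PS=0]
  ✓ 0x2FCB5  — 2 lookups

TLB: [["0x3C03", "0x2B"], ["0xA0E", "0x2F"]]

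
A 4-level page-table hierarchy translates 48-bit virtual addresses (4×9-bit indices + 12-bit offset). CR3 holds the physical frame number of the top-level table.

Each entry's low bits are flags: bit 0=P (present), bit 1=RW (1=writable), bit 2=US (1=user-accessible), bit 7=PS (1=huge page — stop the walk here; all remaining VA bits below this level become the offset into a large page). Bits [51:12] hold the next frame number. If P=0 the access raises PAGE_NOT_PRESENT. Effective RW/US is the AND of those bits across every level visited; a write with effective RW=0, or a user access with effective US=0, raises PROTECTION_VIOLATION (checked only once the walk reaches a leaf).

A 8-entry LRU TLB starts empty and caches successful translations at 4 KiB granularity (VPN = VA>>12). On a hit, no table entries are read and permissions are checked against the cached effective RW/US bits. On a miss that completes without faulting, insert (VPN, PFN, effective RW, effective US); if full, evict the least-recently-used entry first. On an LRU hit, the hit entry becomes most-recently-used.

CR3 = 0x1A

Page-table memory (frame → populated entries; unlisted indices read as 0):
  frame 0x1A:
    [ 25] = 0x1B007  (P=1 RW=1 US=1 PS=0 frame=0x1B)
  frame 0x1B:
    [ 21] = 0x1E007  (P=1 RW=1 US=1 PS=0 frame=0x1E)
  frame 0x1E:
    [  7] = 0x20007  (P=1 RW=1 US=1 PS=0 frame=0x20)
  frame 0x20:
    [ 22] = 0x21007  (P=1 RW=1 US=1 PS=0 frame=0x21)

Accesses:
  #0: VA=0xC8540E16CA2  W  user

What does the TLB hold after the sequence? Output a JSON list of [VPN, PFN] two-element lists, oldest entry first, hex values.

Trace:
#0 VA=0xC8540E16CA2 (w,user):
  L0 @0x1A[25] → 0x1B007  P=1,RW=1,US=1,PS=0
  L1 @0x1B[21] → 0x1E007  P=1,RW=1,US=1,PS=0
  L2 @0x1E[7] → 0x20007  P=1,RW=1,US=1,PS=0
  L3 @0x20[22] → 0x21007  P=1,RW=1,US=1,PS=0
  → PA=0x21CA2  (4 entries read)

TLB: [["0xC8540E16", "0x21"]]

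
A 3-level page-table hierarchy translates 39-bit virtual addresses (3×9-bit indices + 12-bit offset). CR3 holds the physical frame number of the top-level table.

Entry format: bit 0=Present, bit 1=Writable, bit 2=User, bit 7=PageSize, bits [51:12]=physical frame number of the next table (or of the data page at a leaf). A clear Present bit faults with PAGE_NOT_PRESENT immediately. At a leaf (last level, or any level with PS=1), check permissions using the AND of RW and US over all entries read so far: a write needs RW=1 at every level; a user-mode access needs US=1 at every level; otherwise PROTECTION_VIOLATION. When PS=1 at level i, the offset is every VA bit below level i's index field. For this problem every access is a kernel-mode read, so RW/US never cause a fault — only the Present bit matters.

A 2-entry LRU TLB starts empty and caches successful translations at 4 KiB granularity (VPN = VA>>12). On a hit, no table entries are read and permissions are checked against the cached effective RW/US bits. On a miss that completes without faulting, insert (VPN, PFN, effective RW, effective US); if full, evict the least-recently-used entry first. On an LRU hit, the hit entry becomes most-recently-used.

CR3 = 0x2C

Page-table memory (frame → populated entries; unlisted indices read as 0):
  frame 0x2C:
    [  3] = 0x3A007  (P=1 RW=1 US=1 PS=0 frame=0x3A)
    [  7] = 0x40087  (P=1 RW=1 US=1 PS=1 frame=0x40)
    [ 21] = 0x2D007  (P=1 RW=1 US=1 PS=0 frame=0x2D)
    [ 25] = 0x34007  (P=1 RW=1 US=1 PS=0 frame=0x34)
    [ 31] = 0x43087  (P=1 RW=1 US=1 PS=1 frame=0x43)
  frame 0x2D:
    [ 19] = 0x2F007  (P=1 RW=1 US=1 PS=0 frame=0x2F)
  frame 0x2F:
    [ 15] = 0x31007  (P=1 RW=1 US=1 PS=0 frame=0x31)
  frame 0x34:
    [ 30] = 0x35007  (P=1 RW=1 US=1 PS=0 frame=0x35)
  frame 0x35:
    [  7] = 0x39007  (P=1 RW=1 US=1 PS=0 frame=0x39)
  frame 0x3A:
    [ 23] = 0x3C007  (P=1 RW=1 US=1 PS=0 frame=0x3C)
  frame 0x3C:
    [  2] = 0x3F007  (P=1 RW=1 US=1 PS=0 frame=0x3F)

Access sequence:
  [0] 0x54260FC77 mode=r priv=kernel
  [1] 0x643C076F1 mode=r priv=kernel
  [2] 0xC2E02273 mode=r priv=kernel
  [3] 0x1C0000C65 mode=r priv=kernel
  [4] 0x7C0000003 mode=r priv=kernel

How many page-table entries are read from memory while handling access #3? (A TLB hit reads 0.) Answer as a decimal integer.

Trace:
#0 VA=0x54260FC77 (r,kernel):
  lvl0: tbl 0x2C, slot 21 ⇒ 0x2D007 (P1/RW1/US1/PS0)
  lvl1: tbl 0x2D, slot 19 ⇒ 0x2F007 (P1/RW1/US1/PS0)
  lvl2: tbl 0x2F, slot 15 ⇒ 0x31007 (P1/RW1/US1/PS0)
  ⇒ phys 0x31C77  [3 reads]
#1 VA=0x643C076F1 (r,kernel):
  lvl0: tbl 0x2C, slot 25 ⇒ 0x34007 (P1/RW1/US1/PS0)
  lvl1: tbl 0x34, slot 30 ⇒ 0x35007 (P1/RW1/US1/PS0)
  lvl2: tbl 0x35, slot 7 ⇒ 0x39007 (P1/RW1/US1/PS0)
  ⇒ phys 0x396F1  [3 reads]
#2 VA=0xC2E02273 (r,kernel):
  lvl0: tbl 0x2C, slot 3 ⇒ 0x3A007 (P1/RW1/US1/PS0)
  lvl1: tbl 0x3A, slot 23 ⇒ 0x3C007 (P1/RW1/US1/PS0)
  lvl2: tbl 0x3C, slot 2 ⇒ 0x3F007 (P1/RW1/US1/PS0)
  ⇒ phys 0x3F273  [3 reads]
#3 VA=0x1C0000C65 (r,kernel):
  lvl0: tbl 0x2C, slot 7 ⇒ 0x40087 (P1/RW1/US1/PS1)
  ⇒ phys 0x40C65 (huge @L0)  [1 reads]
#4 VA=0x7C0000003 (r,kernel):
  lvl0: tbl 0x2C, slot 31 ⇒ 0x43087 (P1/RW1/US1/PS1)
  ⇒ phys 0x43003 (huge @L0)  [1 reads]

Entries read for #3: 1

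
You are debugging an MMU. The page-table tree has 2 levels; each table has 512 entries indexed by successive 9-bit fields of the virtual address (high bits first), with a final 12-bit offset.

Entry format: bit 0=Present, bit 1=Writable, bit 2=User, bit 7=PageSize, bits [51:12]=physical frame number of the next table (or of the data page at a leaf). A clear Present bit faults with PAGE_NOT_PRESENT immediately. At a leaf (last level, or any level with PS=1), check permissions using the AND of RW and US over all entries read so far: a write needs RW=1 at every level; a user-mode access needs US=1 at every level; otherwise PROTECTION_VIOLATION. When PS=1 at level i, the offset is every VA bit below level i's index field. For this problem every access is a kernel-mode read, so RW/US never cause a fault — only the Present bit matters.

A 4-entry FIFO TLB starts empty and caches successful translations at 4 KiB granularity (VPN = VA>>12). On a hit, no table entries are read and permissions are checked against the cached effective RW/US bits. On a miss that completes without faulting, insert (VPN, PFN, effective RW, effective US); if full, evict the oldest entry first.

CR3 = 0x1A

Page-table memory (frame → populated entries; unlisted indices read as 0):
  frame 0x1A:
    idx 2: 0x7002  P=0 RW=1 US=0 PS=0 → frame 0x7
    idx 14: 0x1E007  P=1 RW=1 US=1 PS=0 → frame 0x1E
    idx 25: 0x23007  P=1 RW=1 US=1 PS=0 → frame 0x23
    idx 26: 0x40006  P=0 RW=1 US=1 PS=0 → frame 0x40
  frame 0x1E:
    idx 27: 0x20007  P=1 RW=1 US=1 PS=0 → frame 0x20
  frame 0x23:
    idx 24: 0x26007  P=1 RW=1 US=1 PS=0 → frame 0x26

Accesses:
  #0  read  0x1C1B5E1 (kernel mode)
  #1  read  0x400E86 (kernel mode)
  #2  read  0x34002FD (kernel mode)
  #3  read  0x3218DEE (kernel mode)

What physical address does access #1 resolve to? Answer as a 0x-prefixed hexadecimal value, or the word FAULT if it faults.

Per-access translation:
#0 VA=0x1C1B5E1 (r,kernel):
  L0 @0x1A[14] → 0x1E007  P=1,RW=1,US=1,PS=0
  L1 @0x1E[27] → 0x20007  P=1,RW=1,US=1,PS=0
  ✓ 0x205E1  — 2 lookups
#1 VA=0x400E86 (r,kernel):
  L0 @0x1A[2] → 0x7002  P=0,RW=1,US=0,PS=0
  → PAGE_NOT_PRESENT  (1 entries read)
#2 VA=0x34002FD (r,kernel):
  L0 @0x1A[26] → 0x40006  P=0,RW=1,US=1,PS=0
  → PAGE_NOT_PRESENT  (1 entries read)
#3 VA=0x3218DEE (r,kernel):
  L0 @0x1A[25] → 0x23007  P=1,RW=1,US=1,PS=0
  L1 @0x23[24] → 0x26007  P=1,RW=1,US=1,PS=0
  ✓ 0x26DEE  — 2 lookups

Access #1 PA: FAULT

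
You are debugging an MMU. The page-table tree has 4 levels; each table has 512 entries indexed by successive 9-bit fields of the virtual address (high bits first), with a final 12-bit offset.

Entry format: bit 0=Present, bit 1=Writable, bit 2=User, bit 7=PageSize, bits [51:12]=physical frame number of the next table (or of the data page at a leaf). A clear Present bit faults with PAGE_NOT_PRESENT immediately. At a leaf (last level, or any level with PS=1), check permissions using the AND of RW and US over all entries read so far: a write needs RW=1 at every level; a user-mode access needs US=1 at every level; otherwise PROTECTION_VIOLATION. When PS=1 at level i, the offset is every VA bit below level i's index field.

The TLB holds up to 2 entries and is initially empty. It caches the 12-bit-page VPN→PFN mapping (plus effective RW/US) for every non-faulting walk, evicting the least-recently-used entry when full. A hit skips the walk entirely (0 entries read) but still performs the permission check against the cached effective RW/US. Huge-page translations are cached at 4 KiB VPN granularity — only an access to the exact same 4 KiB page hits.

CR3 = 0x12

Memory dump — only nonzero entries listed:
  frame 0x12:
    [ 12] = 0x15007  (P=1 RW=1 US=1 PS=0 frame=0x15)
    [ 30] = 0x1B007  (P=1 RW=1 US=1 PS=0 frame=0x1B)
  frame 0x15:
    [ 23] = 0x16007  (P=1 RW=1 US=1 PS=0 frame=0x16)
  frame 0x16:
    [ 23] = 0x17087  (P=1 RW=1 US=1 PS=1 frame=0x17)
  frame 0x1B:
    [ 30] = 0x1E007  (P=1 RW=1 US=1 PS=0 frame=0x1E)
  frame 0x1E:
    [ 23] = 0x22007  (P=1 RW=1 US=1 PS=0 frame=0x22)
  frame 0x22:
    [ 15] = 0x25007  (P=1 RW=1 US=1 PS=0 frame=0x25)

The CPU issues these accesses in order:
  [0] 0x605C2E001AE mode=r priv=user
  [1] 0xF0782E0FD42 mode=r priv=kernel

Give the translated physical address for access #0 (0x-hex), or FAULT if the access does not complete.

Walk each access:
#0 VA=0x605C2E001AE (r,user):
  lvl0: tbl 0x12, slot 12 ⇒ 0x15007 (P1/RW1/US1/PS0)
  lvl1: tbl 0x15, slot 23 ⇒ 0x16007 (P1/RW1/US1/PS0)
  lvl2: tbl 0x16, slot 23 ⇒ 0x17087 (P1/RW1/US1/PS1)
  ⇒ phys 0x171AE (huge @L2)  [3 reads]
#1 VA=0xF0782E0FD42 (r,kernel):
  lvl0: tbl 0x12, slot 30 ⇒ 0x1B007 (P1/RW1/US1/PS0)
  lvl1: tbl 0x1B, slot 30 ⇒ 0x1E007 (P1/RW1/US1/PS0)
  lvl2: tbl 0x1E, slot 23 ⇒ 0x22007 (P1/RW1/US1/PS0)
  lvl3: tbl 0x22, slot 15 ⇒ 0x25007 (P1/RW1/US1/PS0)
  ⇒ phys 0x25D42  [4 reads]

Access #0 PA: 0x171AE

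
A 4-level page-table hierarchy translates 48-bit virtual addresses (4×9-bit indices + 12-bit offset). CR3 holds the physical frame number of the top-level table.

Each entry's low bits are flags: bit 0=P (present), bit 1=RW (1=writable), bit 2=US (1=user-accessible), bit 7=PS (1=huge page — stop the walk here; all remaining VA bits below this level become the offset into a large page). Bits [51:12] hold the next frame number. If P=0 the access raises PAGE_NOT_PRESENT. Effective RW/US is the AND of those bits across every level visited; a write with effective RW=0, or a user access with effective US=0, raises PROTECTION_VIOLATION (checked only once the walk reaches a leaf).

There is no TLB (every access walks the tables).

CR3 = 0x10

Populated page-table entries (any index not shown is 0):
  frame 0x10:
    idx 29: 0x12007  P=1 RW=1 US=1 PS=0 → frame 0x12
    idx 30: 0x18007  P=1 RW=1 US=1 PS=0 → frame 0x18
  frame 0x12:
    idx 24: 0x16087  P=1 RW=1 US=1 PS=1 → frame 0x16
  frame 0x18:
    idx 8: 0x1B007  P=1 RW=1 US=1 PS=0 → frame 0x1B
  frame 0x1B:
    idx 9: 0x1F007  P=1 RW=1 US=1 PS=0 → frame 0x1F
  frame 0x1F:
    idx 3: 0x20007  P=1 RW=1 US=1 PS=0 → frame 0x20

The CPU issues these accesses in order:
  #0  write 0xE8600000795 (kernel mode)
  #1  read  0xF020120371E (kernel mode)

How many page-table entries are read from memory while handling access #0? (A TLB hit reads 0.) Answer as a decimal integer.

Per-access translation:
#0 VA=0xE8600000795 (w,kernel):
  [0] read 0x10 idx=29: raw=0x12007 flags P=1 W=1 U=1 S=0
  [1] read 0x12 idx=24: raw=0x16087 flags P=1 W=1 U=1 S=1
  ✓ 0x16795 (huge @L1)  — 2 lookups
#1 VA=0xF020120371E (r,kernel):
  [0] read 0x10 idx=30: raw=0x18007 flags P=1 W=1 U=1 S=0
  [1] read 0x18 idx=8: raw=0x1B007 flags P=1 W=1 U=1 S=0
  [2] read 0x1B idx=9: raw=0x1F007 flags P=1 W=1 U=1 S=0
  [3] read 0x1F idx=3: raw=0x20007 flags P=1 W=1 U=1 S=0
  ✓ 0x2071E  — 4 lookups

Entries read for #0: 2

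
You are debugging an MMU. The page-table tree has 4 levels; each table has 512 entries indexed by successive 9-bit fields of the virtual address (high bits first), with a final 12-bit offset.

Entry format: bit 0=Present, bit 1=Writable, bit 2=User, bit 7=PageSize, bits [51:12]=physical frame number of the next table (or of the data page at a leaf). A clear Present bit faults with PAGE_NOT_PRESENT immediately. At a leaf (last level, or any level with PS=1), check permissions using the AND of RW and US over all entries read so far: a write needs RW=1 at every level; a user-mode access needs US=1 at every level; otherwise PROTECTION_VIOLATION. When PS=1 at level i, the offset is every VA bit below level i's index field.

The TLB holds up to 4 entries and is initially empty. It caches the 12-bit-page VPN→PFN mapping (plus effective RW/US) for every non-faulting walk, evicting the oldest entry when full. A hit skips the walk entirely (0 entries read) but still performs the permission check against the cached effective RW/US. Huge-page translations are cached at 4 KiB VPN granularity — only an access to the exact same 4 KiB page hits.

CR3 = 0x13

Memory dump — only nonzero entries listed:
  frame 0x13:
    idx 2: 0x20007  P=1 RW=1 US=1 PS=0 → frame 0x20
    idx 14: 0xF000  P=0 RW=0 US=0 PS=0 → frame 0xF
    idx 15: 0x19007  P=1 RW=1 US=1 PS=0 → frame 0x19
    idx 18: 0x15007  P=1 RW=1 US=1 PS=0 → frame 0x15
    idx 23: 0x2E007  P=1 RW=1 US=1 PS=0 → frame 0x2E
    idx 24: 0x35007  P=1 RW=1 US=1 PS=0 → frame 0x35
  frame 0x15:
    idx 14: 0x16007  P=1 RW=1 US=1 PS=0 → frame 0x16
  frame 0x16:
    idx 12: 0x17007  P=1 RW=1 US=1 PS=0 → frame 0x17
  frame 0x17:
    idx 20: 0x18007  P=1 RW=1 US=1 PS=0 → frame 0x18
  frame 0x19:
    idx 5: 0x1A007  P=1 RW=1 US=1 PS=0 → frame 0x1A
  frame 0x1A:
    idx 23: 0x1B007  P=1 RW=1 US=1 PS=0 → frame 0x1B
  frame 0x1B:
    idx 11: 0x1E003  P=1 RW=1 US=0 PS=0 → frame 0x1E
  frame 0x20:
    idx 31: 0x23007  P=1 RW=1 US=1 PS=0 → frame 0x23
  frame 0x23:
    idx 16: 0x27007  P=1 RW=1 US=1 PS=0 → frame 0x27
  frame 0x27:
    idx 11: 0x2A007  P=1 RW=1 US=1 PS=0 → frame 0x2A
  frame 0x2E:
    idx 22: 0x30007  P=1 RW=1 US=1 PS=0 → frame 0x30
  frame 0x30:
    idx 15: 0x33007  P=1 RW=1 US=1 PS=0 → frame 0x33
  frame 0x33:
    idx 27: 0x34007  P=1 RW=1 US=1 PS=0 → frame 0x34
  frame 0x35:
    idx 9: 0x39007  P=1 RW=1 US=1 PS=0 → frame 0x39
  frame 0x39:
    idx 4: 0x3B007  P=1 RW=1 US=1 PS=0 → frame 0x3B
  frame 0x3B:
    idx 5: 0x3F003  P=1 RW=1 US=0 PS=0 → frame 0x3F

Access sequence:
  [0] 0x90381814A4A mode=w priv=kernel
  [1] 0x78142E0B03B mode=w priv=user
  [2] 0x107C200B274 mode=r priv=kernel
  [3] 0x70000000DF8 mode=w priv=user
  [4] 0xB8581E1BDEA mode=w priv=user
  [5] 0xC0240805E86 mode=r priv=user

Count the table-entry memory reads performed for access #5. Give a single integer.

Walk each access:
#0 VA=0x90381814A4A (w,kernel):
  [0] read 0x13 idx=18: raw=0x15007 flags P=1 W=1 U=1 S=0
  [1] read 0x15 idx=14: raw=0x16007 flags P=1 W=1 U=1 S=0
  [2] read 0x16 idx=12: raw=0x17007 flags P=1 W=1 U=1 S=0
  [3] read 0x17 idx=20: raw=0x18007 flags P=1 W=1 U=1 S=0
  ⇒ phys 0x18A4A  [4 reads]
#1 VA=0x78142E0B03B (w,user):
  [0] read 0x13 idx=15: raw=0x19007 flags P=1 W=1 U=1 S=0
  [1] read 0x19 idx=5: raw=0x1A007 flags P=1 W=1 U=1 S=0
  [2] read 0x1A idx=23: raw=0x1B007 flags P=1 W=1 U=1 S=0
  [3] read 0x1B idx=11: raw=0x1E003 flags P=1 W=1 U=0 S=0
  ✗ PROTECTION_VIOLATION  [4 reads]
#2 VA=0x107C200B274 (r,kernel):
  [0] read 0x13 idx=2: raw=0x20007 flags P=1 W=1 U=1 S=0
  [1] read 0x20 idx=31: raw=0x23007 flags P=1 W=1 U=1 S=0
  [2] read 0x23 idx=16: raw=0x27007 flags P=1 W=1 U=1 S=0
  [3] read 0x27 idx=11: raw=0x2A007 flags P=1 W=1 U=1 S=0
  ⇒ phys 0x2A274  [4 reads]
#3 VA=0x70000000DF8 (w,user):
  [0] read 0x13 idx=14: raw=0xF000 flags P=0 W=0 U=0 S=0
  ✗ PAGE_NOT_PRESENT  [1 reads]
#4 VA=0xB8581E1BDEA (w,user):
  [0] read 0x13 idx=23: raw=0x2E007 flags P=1 W=1 U=1 S=0
  [1] read 0x2E idx=22: raw=0x30007 flags P=1 W=1 U=1 S=0
  [2] read 0x30 idx=15: raw=0x33007 flags P=1 W=1 U=1 S=0
  [3] read 0x33 idx=27: raw=0x34007 flags P=1 W=1 U=1 S=0
  ⇒ phys 0x34DEA  [4 reads]
#5 VA=0xC0240805E86 (r,user):
  [0] read 0x13 idx=24: raw=0x35007 flags P=1 W=1 U=1 S=0
  [1] read 0x35 idx=9: raw=0x39007 flags P=1 W=1 U=1 S=0
  [2] read 0x39 idx=4: raw=0x3B007 flags P=1 W=1 U=1 S=0
  [3] read 0x3B idx=5: raw=0x3F003 flags P=1 W=1 U=0 S=0
  ✗ PROTECTION_VIOLATION  [4 reads]

Entries read for #5: 4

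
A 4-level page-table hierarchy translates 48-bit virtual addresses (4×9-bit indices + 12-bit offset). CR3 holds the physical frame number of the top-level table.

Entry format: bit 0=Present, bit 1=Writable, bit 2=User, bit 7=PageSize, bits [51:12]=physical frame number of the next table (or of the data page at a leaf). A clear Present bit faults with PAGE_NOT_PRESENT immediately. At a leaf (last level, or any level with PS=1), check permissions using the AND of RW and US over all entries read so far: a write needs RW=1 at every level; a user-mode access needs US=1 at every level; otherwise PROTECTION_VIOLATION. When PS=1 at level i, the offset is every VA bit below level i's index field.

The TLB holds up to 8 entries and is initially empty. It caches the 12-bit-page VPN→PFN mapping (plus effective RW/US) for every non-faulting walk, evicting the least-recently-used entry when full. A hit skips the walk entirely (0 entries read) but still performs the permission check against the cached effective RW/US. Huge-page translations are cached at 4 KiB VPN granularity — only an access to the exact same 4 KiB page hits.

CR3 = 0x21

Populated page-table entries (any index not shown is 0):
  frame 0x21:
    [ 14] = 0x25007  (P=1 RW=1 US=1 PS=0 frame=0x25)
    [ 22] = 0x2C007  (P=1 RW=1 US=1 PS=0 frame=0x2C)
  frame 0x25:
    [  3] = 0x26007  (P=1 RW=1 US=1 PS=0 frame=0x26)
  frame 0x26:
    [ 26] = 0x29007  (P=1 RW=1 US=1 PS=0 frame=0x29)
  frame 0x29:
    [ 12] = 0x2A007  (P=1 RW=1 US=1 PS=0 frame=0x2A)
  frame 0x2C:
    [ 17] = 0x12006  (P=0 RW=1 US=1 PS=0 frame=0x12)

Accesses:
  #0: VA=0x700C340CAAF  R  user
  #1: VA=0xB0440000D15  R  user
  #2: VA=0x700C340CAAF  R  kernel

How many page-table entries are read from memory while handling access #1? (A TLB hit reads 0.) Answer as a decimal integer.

Per-access translation:
#0 VA=0x700C340CAAF (r,user):
  lvl0: tbl 0x21, slot 14 ⇒ 0x25007 (P1/RW1/US1/PS0)
  lvl1: tbl 0x25, slot 3 ⇒ 0x26007 (P1/RW1/US1/PS0)
  lvl2: tbl 0x26, slot 26 ⇒ 0x29007 (P1/RW1/US1/PS0)
  lvl3: tbl 0x29, slot 12 ⇒ 0x2A007 (P1/RW1/US1/PS0)
  ⇒ phys 0x2AAAF  [4 reads]
#1 VA=0xB0440000D15 (r,user):
  lvl0: tbl 0x21, slot 22 ⇒ 0x2C007 (P1/RW1/US1/PS0)
  lvl1: tbl 0x2C, slot 17 ⇒ 0x12006 (P0/RW1/US1/PS0)
  ✗ PAGE_NOT_PRESENT  [2 reads]
#2 VA=0x700C340CAAF (r,kernel):
  TLB hit vpn=0x700C340C → PA=0x2AAAF

Entries read for #1: 2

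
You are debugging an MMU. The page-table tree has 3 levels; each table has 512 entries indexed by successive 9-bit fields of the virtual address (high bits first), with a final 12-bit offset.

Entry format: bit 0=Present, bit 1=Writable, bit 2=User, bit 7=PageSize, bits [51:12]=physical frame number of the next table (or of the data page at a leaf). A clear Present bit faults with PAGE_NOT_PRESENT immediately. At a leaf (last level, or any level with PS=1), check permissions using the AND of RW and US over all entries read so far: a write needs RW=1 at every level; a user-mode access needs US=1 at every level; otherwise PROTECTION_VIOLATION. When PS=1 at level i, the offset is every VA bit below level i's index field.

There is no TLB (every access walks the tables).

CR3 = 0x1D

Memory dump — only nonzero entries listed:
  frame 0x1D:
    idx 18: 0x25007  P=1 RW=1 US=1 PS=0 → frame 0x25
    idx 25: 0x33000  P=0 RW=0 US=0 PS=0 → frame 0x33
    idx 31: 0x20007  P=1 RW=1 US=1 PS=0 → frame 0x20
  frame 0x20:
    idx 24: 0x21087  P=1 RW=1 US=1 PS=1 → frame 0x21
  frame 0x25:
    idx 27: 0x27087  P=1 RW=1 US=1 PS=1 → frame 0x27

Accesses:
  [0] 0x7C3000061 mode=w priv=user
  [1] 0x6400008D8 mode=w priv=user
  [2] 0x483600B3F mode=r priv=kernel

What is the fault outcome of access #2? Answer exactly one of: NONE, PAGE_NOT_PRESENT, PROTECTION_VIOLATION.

Trace:
#0 VA=0x7C3000061 (w,user):
  lvl0: tbl 0x1D, slot 31 ⇒ 0x20007 (P1/RW1/US1/PS0)
  lvl1: tbl 0x20, slot 24 ⇒ 0x21087 (P1/RW1/US1/PS1)
  ✓ 0x21061 (huge @L1)  — 2 lookups
#1 VA=0x6400008D8 (w,user):
  lvl0: tbl 0x1D, slot 25 ⇒ 0x33000 (P0/RW0/US0/PS0)
  → PAGE_NOT_PRESENT  (1 entries read)
#2 VA=0x483600B3F (r,kernel):
  lvl0: tbl 0x1D, slot 18 ⇒ 0x25007 (P1/RW1/US1/PS0)
  lvl1: tbl 0x25, slot 27 ⇒ 0x27087 (P1/RW1/US1/PS1)
  ✓ 0x27B3F (huge @L1)  — 2 lookups

Access #2 fault: NONE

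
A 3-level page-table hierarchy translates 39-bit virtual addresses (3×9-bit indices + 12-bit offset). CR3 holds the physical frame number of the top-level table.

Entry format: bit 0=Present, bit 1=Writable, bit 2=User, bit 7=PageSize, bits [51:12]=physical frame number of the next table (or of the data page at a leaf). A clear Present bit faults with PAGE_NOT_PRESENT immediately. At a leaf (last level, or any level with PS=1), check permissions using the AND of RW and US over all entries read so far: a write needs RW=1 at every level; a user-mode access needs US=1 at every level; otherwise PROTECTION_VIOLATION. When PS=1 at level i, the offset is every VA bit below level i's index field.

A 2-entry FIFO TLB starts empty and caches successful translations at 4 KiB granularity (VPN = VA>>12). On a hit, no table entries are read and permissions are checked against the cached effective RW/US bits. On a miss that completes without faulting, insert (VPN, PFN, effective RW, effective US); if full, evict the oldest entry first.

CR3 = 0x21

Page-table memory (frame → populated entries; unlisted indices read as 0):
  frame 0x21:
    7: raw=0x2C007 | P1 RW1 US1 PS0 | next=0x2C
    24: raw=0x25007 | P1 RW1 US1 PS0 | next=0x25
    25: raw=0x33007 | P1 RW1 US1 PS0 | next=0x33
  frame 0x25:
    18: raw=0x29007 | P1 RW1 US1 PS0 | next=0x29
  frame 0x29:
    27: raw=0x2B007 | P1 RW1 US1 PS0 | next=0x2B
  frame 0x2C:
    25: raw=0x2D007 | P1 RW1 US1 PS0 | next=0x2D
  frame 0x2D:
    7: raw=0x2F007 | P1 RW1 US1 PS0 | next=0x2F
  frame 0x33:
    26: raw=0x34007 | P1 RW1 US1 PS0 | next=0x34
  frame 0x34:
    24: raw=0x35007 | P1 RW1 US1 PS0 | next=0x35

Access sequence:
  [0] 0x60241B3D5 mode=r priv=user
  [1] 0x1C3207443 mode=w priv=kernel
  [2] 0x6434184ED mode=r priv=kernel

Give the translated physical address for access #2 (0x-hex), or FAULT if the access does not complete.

Per-access translation:
#0 VA=0x60241B3D5 (r,user):
  L0: frame=0x21 idx=24 entry=0x25007 [P=1 RW=1 US=1 PS=0]
  L1: frame=0x25 idx=18 entry=0x29007 [P=1 RW=1 US=1 PS=0]
  L2: frame=0x29 idx=27 entry=0x2B007 [P=1 RW=1 US=1 PS=0]
  ✓ 0x2B3D5  — 3 lookups
#1 VA=0x1C3207443 (w,kernel):
  L0: frame=0x21 idx=7 entry=0x2C007 [P=1 RW=1 US=1 PS=0]
  L1: frame=0x2C idx=25 entry=0x2D007 [P=1 RW=1 US=1 PS=0]
  L2: frame=0x2D idx=7 entry=0x2F007 [P=1 RW=1 US=1 PS=0]
  ✓ 0x2F443  — 3 lookups
#2 VA=0x6434184ED (r,kernel):
  L0: frame=0x21 idx=25 entry=0x33007 [P=1 RW=1 US=1 PS=0]
  L1: frame=0x33 idx=26 entry=0x34007 [P=1 RW=1 US=1 PS=0]
  L2: frame=0x34 idx=24 entry=0x35007 [P=1 RW=1 US=1 PS=0]
  ✓ 0x354ED  — 3 lookups

Access #2 PA: 0x354ED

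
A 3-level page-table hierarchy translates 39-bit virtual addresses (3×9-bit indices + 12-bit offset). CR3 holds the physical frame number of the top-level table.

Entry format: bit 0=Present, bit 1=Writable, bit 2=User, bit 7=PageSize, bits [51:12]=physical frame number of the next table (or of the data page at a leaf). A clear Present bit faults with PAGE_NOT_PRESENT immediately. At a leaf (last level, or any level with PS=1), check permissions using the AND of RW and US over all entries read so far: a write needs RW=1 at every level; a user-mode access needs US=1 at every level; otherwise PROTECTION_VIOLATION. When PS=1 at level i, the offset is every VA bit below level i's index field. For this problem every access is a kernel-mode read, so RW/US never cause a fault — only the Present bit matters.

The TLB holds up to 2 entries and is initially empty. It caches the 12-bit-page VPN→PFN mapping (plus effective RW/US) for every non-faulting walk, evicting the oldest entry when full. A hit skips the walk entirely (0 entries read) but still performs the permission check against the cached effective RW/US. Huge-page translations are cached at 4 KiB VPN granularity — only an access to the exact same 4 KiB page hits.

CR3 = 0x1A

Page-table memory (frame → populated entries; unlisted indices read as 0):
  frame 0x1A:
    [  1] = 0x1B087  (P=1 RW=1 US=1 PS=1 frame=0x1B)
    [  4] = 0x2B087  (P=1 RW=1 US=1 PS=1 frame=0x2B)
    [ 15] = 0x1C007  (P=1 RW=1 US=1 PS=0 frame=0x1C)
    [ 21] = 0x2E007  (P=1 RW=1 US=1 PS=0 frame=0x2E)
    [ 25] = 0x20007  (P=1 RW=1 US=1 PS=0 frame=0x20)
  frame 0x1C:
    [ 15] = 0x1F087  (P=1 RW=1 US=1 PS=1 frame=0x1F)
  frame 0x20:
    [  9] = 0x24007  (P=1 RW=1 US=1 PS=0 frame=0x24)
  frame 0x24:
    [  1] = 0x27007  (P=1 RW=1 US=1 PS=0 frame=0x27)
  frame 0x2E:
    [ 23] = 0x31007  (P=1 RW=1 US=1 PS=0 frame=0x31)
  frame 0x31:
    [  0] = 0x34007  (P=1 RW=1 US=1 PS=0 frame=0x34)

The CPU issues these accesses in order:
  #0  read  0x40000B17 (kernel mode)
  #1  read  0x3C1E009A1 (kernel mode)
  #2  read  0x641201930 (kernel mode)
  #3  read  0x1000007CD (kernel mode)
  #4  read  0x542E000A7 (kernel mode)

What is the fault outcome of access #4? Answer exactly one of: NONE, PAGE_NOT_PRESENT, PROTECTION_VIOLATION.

Walk each access:
#0 VA=0x40000B17 (r,kernel):
  lvl0: tbl 0x1A, slot 1 ⇒ 0x1B087 (P1/RW1/US1/PS1)
  ⇒ phys 0x1BB17 (huge @L0)  [1 reads]
#1 VA=0x3C1E009A1 (r,kernel):
  lvl0: tbl 0x1A, slot 15 ⇒ 0x1C007 (P1/RW1/US1/PS0)
  lvl1: tbl 0x1C, slot 15 ⇒ 0x1F087 (P1/RW1/US1/PS1)
  ⇒ phys 0x1F9A1 (huge @L1)  [2 reads]
#2 VA=0x641201930 (r,kernel):
  lvl0: tbl 0x1A, slot 25 ⇒ 0x20007 (P1/RW1/US1/PS0)
  lvl1: tbl 0x20, slot 9 ⇒ 0x24007 (P1/RW1/US1/PS0)
  lvl2: tbl 0x24, slot 1 ⇒ 0x27007 (P1/RW1/US1/PS0)
  ⇒ phys 0x27930  [3 reads]
#3 VA=0x1000007CD (r,kernel):
  lvl0: tbl 0x1A, slot 4 ⇒ 0x2B087 (P1/RW1/US1/PS1)
  ⇒ phys 0x2B7CD (huge @L0)  [1 reads]
#4 VA=0x542E000A7 (r,kernel):
  lvl0: tbl 0x1A, slot 21 ⇒ 0x2E007 (P1/RW1/US1/PS0)
  lvl1: tbl 0x2E, slot 23 ⇒ 0x31007 (P1/RW1/US1/PS0)
  lvl2: tbl 0x31, slot 0 ⇒ 0x34007 (P1/RW1/US1/PS0)
  ⇒ phys 0x340A7  [3 reads]

Access #4 fault: NONE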